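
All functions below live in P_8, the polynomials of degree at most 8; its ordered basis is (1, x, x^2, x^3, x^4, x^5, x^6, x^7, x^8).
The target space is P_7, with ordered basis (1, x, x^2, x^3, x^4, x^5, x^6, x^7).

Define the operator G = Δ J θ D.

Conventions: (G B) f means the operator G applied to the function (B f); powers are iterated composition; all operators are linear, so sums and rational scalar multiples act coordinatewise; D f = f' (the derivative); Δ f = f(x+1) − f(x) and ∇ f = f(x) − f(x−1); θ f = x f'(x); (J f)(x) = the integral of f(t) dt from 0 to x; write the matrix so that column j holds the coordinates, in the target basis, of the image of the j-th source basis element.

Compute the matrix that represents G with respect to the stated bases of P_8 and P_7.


the matrix is [[0, 0, 1, 2, 3, 4, 5, 6, 7]; [0, 0, 2, 6, 12, 20, 30, 42, 56]; [0, 0, 0, 6, 18, 40, 75, 126, 196]; [0, 0, 0, 0, 12, 40, 100, 210, 392]; [0, 0, 0, 0, 0, 20, 75, 210, 490]; [0, 0, 0, 0, 0, 0, 30, 126, 392]; [0, 0, 0, 0, 0, 0, 0, 42, 196]; [0, 0, 0, 0, 0, 0, 0, 0, 56]] (rows listed top to bottom)

image of 1: 0
image of x: 0
image of x^2: 2x + 1
image of x^3: 6x^2 + 6x + 2
image of x^4: 12x^3 + 18x^2 + 12x + 3
image of x^5: 20x^4 + 40x^3 + 40x^2 + 20x + 4
image of x^6: 30x^5 + 75x^4 + 100x^3 + 75x^2 + 30x + 5
image of x^7: 42x^6 + 126x^5 + 210x^4 + 210x^3 + 126x^2 + 42x + 6
image of x^8: 56x^7 + 196x^6 + 392x^5 + 490x^4 + 392x^3 + 196x^2 + 56x + 7
each image's coordinates form column j of the matrix


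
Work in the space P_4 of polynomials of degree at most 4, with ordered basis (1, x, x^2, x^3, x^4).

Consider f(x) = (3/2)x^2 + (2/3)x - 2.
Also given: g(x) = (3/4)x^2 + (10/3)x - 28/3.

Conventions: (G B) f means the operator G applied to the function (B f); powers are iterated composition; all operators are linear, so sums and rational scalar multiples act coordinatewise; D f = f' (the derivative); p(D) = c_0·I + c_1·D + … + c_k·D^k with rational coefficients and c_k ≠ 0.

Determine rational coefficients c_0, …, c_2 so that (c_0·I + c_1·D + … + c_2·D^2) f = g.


p(D) = (1/2)·I + D − 3·D^2, i.e. c_0 = 1/2, c_1 = 1, c_2 = -3

D^0 f = (3/2)x^2 + (2/3)x - 2
D^1 f = 3x + 2/3
D^2 f = 3
matching coefficients of g against c_0 f + c_1 Df + … from the top degree down determines the c_i
solution: c_0 = 1/2, c_1 = 1, c_2 = -3


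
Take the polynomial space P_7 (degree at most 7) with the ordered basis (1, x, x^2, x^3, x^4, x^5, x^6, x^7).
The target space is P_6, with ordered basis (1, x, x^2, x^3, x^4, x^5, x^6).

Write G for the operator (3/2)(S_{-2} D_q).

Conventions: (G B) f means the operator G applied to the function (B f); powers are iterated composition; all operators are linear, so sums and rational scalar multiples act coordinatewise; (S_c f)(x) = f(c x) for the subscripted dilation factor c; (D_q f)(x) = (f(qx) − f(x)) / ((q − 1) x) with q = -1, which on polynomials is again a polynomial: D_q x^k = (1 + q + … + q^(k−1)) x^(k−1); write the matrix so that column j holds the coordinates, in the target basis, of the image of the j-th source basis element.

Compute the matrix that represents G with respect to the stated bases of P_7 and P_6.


image of 1: 0
image of x: 3/2
image of x^2: 0
image of x^3: 6x^2
image of x^4: 0
image of x^5: 24x^4
image of x^6: 0
image of x^7: 96x^6
each image's coordinates form column j of the matrix

the matrix is [[0, 3/2, 0, 0, 0, 0, 0, 0]; [0, 0, 0, 0, 0, 0, 0, 0]; [0, 0, 0, 6, 0, 0, 0, 0]; [0, 0, 0, 0, 0, 0, 0, 0]; [0, 0, 0, 0, 0, 24, 0, 0]; [0, 0, 0, 0, 0, 0, 0, 0]; [0, 0, 0, 0, 0, 0, 0, 96]] (rows listed top to bottom)


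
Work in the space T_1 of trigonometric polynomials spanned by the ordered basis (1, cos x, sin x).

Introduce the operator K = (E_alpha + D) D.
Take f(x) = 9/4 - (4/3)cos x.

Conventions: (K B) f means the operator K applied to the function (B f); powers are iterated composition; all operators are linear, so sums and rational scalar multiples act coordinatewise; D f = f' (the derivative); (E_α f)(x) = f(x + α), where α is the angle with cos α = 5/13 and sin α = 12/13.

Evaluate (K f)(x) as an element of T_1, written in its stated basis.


g(x) = (100/39)cos x + (20/39)sin x

D f = (4/3)sin x
E_alpha D f = (16/13)cos x + (20/39)sin x
D D f = (4/3)cos x
(E_alpha + D) D f = (100/39)cos x + (20/39)sin x


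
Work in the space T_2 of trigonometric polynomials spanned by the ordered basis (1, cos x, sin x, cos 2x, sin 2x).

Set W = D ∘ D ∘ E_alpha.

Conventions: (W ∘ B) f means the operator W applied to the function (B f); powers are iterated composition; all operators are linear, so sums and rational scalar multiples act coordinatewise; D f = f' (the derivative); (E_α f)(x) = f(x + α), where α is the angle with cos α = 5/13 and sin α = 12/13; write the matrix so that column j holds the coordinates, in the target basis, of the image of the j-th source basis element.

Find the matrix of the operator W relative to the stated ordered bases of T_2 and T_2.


image of 1: 0
image of cos x: -(5/13)cos x + (12/13)sin x
image of sin x: -(12/13)cos x - (5/13)sin x
image of cos 2x: (476/169)cos 2x + (480/169)sin 2x
image of sin 2x: -(480/169)cos 2x + (476/169)sin 2x
each image's coordinates form column j of the matrix

the matrix is [[0, 0, 0, 0, 0]; [0, -5/13, -12/13, 0, 0]; [0, 12/13, -5/13, 0, 0]; [0, 0, 0, 476/169, -480/169]; [0, 0, 0, 480/169, 476/169]] (rows listed top to bottom)


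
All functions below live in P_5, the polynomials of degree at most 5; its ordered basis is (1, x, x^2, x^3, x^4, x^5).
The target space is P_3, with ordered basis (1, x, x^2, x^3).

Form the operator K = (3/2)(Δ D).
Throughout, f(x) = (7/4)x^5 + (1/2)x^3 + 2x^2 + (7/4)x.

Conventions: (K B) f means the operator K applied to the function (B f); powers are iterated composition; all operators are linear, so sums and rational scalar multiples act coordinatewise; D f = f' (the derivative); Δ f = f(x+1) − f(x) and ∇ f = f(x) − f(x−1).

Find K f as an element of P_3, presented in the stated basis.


g(x) = (105/2)x^3 + (315/4)x^2 + 57x + 171/8

D f = (35/4)x^4 + (3/2)x^2 + 4x + 7/4
Δ D f = 35x^3 + (105/2)x^2 + 38x + 57/4
((3/2)(Δ D)) f = (105/2)x^3 + (315/4)x^2 + 57x + 171/8


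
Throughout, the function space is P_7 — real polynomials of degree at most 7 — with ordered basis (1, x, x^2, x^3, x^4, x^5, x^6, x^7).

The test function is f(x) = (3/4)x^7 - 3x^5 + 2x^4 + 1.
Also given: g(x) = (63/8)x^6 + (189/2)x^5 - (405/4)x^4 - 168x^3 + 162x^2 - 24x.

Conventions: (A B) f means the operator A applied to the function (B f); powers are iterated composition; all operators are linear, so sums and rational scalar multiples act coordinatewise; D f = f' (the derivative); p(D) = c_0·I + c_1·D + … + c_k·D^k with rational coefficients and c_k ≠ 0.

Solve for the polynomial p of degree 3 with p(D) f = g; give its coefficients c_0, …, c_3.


p(D) = (3/2)·D + 3·D^2 − (1/2)·D^3, i.e. c_0 = 0, c_1 = 3/2, c_2 = 3, c_3 = -1/2

D^0 f = (3/4)x^7 - 3x^5 + 2x^4 + 1
D^1 f = (21/4)x^6 - 15x^4 + 8x^3
D^2 f = (63/2)x^5 - 60x^3 + 24x^2
D^3 f = (315/2)x^4 - 180x^2 + 48x
matching coefficients of g against c_0 f + c_1 Df + … from the top degree down determines the c_i
solution: c_0 = 0, c_1 = 3/2, c_2 = 3, c_3 = -1/2


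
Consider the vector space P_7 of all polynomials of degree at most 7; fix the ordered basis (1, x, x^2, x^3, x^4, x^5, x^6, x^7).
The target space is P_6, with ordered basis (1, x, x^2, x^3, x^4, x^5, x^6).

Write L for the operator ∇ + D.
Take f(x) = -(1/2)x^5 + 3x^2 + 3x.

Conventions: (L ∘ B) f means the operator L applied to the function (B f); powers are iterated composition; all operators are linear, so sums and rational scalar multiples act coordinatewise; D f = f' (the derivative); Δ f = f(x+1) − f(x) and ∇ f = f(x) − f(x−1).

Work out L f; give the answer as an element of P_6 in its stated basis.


the image equals g(x) = -5x^4 + 5x^3 - 5x^2 + (29/2)x + 5/2

∇ f = -(5/2)x^4 + 5x^3 - 5x^2 + (17/2)x - 1/2
D f = -(5/2)x^4 + 6x + 3
(∇ + D) f = -5x^4 + 5x^3 - 5x^2 + (29/2)x + 5/2


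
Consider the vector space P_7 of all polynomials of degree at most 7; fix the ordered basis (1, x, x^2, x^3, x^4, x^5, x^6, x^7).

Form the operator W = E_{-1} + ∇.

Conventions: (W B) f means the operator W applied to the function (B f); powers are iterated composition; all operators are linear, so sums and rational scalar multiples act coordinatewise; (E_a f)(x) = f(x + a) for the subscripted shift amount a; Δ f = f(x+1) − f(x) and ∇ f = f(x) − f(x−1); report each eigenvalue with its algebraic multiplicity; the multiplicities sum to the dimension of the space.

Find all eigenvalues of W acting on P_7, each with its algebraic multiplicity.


λ = 1 (multiplicity 8)

image of 1: 1
image of x: x
image of x^2: x^2
image of x^3: x^3
image of x^4: x^4
image of x^5: x^5
image of x^6: x^6
image of x^7: x^7
the matrix is upper triangular; its diagonal is (1, 1, 1, 1, 1, 1, 1, 1)
for a triangular matrix the eigenvalues are the diagonal entries, with algebraic multiplicity their repetition count


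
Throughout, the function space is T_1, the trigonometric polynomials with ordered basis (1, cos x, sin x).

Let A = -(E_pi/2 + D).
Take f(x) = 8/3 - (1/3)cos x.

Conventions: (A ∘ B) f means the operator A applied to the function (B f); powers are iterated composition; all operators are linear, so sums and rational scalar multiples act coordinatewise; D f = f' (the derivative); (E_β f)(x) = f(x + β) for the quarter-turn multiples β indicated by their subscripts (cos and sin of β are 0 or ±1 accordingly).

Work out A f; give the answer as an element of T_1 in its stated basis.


the image equals g(x) = -8/3 - (2/3)sin x

E_pi/2 f = 8/3 + (1/3)sin x
D f = (1/3)sin x
(E_pi/2 + D) f = 8/3 + (2/3)sin x
(-(E_pi/2 + D)) f = -8/3 - (2/3)sin x


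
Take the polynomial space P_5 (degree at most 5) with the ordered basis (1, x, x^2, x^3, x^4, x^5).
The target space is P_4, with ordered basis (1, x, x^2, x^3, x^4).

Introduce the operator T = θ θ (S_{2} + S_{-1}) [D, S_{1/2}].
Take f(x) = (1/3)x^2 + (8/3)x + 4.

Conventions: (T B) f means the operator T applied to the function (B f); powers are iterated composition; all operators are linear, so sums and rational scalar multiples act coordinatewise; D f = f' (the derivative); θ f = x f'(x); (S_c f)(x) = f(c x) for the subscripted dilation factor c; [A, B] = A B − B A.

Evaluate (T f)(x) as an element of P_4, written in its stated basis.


the image equals g(x) = -(1/6)x

S_{1/2} f = (1/12)x^2 + (4/3)x + 4
D S_{1/2} f = (1/6)x + 4/3
D f = (2/3)x + 8/3
S_{1/2} D f = (1/3)x + 8/3
[D, S_{1/2}] f = -(1/6)x - 4/3
S_{2} [D, S_{1/2}] f = -(1/3)x - 4/3
S_{-1} [D, S_{1/2}] f = (1/6)x - 4/3
(S_{2} + S_{-1}) [D, S_{1/2}] f = -(1/6)x - 8/3
θ (S_{2} + S_{-1}) [D, S_{1/2}] f = -(1/6)x
θ θ (S_{2} + S_{-1}) [D, S_{1/2}] f = -(1/6)x


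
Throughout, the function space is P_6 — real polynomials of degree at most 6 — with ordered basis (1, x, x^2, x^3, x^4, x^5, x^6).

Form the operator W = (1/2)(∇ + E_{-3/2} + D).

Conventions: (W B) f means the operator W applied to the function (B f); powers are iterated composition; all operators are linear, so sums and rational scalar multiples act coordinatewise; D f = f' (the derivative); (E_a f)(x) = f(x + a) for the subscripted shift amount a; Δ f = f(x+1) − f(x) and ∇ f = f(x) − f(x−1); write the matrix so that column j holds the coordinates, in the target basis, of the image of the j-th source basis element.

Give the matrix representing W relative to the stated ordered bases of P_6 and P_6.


image of 1: 1/2
image of x: (1/2)x + 1/4
image of x^2: (1/2)x^2 + (1/2)x + 5/8
image of x^3: (1/2)x^3 + (3/4)x^2 + (15/8)x - 19/16
image of x^4: (1/2)x^4 + x^3 + (15/4)x^2 - (19/4)x + 65/32
image of x^5: (1/2)x^5 + (5/4)x^4 + (25/4)x^3 - (95/8)x^2 + (325/32)x - 211/64
image of x^6: (1/2)x^6 + (3/2)x^5 + (75/8)x^4 - (95/4)x^3 + (975/32)x^2 - (633/32)x + 665/128
each image's coordinates form column j of the matrix

the matrix is [[1/2, 1/4, 5/8, -19/16, 65/32, -211/64, 665/128]; [0, 1/2, 1/2, 15/8, -19/4, 325/32, -633/32]; [0, 0, 1/2, 3/4, 15/4, -95/8, 975/32]; [0, 0, 0, 1/2, 1, 25/4, -95/4]; [0, 0, 0, 0, 1/2, 5/4, 75/8]; [0, 0, 0, 0, 0, 1/2, 3/2]; [0, 0, 0, 0, 0, 0, 1/2]] (rows listed top to bottom)


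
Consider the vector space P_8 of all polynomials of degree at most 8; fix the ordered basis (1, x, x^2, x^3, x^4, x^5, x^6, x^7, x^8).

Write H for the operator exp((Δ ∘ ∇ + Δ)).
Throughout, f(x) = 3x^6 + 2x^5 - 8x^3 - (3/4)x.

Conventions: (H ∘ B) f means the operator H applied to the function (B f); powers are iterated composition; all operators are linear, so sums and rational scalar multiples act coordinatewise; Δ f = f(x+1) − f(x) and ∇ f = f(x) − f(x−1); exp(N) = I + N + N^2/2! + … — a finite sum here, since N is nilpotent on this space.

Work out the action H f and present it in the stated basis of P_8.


order-1 term: 18x^5 + 145x^4 + 120x^3 + 131x^2 - 24x + 9/4
order-2 term: 45x^4 + 560x^3 + 1575x^2 + 1096x + 471
order-3 term: 60x^3 + 830x^2 + 2790x + 2172
order-4 term: 45x^2 + 550x + 1335
order-5 term: 18x + 137
order-6 term: 3
the series for exp((Δ ∘ ∇ + Δ)) f terminates at order 6
exp((Δ ∘ ∇ + Δ)) f = 3x^6 + 20x^5 + 190x^4 + 732x^3 + 2581x^2 + (17717/4)x + 16481/4

the image equals g(x) = 3x^6 + 20x^5 + 190x^4 + 732x^3 + 2581x^2 + (17717/4)x + 16481/4


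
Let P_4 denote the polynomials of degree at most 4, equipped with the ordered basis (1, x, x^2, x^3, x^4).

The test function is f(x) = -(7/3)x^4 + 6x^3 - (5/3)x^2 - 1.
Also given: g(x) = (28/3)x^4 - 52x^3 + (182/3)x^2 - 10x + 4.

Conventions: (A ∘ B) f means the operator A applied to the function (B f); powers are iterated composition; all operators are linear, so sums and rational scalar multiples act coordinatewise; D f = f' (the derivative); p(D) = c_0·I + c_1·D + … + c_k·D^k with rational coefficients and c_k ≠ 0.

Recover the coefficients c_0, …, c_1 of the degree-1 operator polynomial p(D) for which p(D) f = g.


p(D) = -4·I + 3·D, i.e. c_0 = -4, c_1 = 3

D^0 f = -(7/3)x^4 + 6x^3 - (5/3)x^2 - 1
D^1 f = -(28/3)x^3 + 18x^2 - (10/3)x
matching coefficients of g against c_0 f + c_1 Df + … from the top degree down determines the c_i
solution: c_0 = -4, c_1 = 3


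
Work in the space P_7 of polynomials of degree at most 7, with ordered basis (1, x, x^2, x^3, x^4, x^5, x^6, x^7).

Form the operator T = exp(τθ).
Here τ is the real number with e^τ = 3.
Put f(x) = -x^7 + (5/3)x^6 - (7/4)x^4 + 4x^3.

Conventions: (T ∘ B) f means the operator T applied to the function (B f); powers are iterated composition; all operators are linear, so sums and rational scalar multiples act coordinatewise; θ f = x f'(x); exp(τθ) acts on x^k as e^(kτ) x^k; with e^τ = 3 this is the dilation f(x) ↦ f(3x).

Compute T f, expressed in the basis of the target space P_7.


the result is g(x) = -2187x^7 + 1215x^6 - (567/4)x^4 + 108x^3

exp(τθ) x^k = e^(kτ) x^k; with e^τ = 3 this sends x^k to 3^k x^k
x^3 ↦ 27 x^3
x^4 ↦ 81 x^4
x^6 ↦ 729 x^6
x^7 ↦ 2187 x^7
applying this coordinatewise to f: exp(τθ) f = -2187x^7 + 1215x^6 - (567/4)x^4 + 108x^3


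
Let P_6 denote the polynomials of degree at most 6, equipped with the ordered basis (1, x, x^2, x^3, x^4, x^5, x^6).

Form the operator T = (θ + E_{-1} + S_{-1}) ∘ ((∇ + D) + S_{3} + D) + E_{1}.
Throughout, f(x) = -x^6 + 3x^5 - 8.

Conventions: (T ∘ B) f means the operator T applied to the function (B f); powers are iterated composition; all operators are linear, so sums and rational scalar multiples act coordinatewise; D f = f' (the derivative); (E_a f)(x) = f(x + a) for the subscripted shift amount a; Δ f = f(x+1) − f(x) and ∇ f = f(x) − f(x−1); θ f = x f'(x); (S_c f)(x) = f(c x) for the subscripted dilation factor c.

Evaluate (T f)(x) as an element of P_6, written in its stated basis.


∇ f = -6x^5 + 30x^4 - 50x^3 + 45x^2 - 21x + 4
D f = -6x^5 + 15x^4
(∇ + D) f = -12x^5 + 45x^4 - 50x^3 + 45x^2 - 21x + 4
S_{3} f = -729x^6 + 729x^5 - 8
D f = -6x^5 + 15x^4
((∇ + D) + S_{3} + D) f = -729x^6 + 711x^5 + 60x^4 - 50x^3 + 45x^2 - 21x - 4
θ ((∇ + D) + S_{3} + D) f = -4374x^6 + 3555x^5 + 240x^4 - 150x^3 + 90x^2 - 21x
E_{-1} ((∇ + D) + S_{3} + D) f = -729x^6 + 5085x^5 - 14430x^4 + 21400x^3 - 17490x^2 + 7428x - 1268
S_{-1} ((∇ + D) + S_{3} + D) f = -729x^6 - 711x^5 + 60x^4 + 50x^3 + 45x^2 + 21x - 4
(θ + E_{-1} + S_{-1}) ((∇ + D) + S_{3} + D) f = -5832x^6 + 7929x^5 - 14130x^4 + 21300x^3 - 17355x^2 + 7428x - 1272
E_{1} f = -x^6 - 3x^5 + 10x^3 + 15x^2 + 9x - 6
((θ + E_{-1} + S_{-1}) ∘ ((∇ + D) + S_{3} + D) + E_{1}) f = -5833x^6 + 7926x^5 - 14130x^4 + 21310x^3 - 17340x^2 + 7437x - 1278

the result is g(x) = -5833x^6 + 7926x^5 - 14130x^4 + 21310x^3 - 17340x^2 + 7437x - 1278


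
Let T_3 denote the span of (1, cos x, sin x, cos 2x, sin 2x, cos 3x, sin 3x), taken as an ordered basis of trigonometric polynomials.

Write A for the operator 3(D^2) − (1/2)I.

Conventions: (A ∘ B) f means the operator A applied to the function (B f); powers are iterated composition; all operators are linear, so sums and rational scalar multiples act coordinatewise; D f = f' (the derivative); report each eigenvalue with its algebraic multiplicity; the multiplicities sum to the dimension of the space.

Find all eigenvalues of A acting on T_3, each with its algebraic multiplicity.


image of 1: -1/2
image of cos x: -(7/2)cos x
image of sin x: -(7/2)sin x
image of cos 2x: -(25/2)cos 2x
image of sin 2x: -(25/2)sin 2x
image of cos 3x: -(55/2)cos 3x
image of sin 3x: -(55/2)sin 3x
the matrix is diagonal; its diagonal is (-1/2, -7/2, -7/2, -25/2, -25/2, -55/2, -55/2)
for a triangular matrix the eigenvalues are the diagonal entries, with algebraic multiplicity their repetition count

λ = -55/2 (multiplicity 2), λ = -25/2 (multiplicity 2), λ = -7/2 (multiplicity 2), λ = -1/2 (multiplicity 1)


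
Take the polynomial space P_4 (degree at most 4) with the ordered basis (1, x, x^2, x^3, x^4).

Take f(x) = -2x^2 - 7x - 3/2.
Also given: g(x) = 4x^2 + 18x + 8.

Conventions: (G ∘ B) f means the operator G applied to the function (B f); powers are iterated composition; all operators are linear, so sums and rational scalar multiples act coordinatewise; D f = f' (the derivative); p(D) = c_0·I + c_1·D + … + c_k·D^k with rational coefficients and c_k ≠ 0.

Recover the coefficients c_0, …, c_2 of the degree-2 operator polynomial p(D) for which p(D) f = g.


p(D) = -2·I − D + (1/2)·D^2, i.e. c_0 = -2, c_1 = -1, c_2 = 1/2

D^0 f = -2x^2 - 7x - 3/2
D^1 f = -4x - 7
D^2 f = -4
matching coefficients of g against c_0 f + c_1 Df + … from the top degree down determines the c_i
solution: c_0 = -2, c_1 = -1, c_2 = 1/2


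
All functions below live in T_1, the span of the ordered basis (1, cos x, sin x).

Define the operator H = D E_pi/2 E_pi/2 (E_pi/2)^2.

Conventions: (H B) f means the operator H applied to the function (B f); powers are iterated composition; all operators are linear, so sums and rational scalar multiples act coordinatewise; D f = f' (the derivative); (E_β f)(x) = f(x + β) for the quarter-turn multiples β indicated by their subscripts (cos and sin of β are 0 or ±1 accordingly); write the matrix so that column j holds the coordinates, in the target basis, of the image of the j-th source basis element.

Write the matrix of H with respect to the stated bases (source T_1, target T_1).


image of 1: 0
image of cos x: -sin x
image of sin x: cos x
each image's coordinates form column j of the matrix

the matrix is [[0, 0, 0]; [0, 0, 1]; [0, -1, 0]] (rows listed top to bottom)


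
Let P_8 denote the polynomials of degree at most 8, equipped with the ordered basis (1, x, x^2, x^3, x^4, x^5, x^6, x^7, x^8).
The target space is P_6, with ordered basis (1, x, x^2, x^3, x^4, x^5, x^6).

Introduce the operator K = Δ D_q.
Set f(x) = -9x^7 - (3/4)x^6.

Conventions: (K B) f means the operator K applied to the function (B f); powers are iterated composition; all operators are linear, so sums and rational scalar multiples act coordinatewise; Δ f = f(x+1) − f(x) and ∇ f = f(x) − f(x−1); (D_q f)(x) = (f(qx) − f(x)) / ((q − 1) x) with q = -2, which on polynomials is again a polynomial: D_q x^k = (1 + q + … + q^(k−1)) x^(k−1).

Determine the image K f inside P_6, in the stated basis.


the image equals g(x) = -2322x^5 - (22905/4)x^4 - (15165/2)x^3 - (11295/2)x^2 - (8973/4)x - 1485/4

D_q f = -387x^6 + (63/4)x^5
Δ D_q f = -2322x^5 - (22905/4)x^4 - (15165/2)x^3 - (11295/2)x^2 - (8973/4)x - 1485/4


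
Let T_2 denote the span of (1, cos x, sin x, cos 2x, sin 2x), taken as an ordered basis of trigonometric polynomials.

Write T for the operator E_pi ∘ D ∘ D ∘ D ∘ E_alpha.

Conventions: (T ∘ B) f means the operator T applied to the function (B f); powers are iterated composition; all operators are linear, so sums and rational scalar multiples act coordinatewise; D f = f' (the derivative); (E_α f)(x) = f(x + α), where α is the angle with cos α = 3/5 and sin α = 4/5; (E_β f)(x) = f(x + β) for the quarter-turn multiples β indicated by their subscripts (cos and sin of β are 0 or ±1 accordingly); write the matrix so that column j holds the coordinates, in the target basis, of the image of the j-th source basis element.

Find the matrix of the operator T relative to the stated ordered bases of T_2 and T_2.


image of 1: 0
image of cos x: -(4/5)cos x - (3/5)sin x
image of sin x: (3/5)cos x - (4/5)sin x
image of cos 2x: (192/25)cos 2x - (56/25)sin 2x
image of sin 2x: (56/25)cos 2x + (192/25)sin 2x
each image's coordinates form column j of the matrix

the matrix is [[0, 0, 0, 0, 0]; [0, -4/5, 3/5, 0, 0]; [0, -3/5, -4/5, 0, 0]; [0, 0, 0, 192/25, 56/25]; [0, 0, 0, -56/25, 192/25]] (rows listed top to bottom)


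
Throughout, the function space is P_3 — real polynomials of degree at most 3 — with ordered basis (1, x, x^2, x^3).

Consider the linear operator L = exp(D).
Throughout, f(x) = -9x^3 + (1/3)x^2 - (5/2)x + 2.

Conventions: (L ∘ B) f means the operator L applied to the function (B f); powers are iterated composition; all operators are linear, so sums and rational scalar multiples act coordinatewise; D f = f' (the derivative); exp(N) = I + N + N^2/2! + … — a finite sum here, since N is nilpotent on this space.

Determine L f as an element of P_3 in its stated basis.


order-1 term: -27x^2 + (2/3)x - 5/2
order-2 term: -27x + 1/3
order-3 term: -9
the series for exp(D) f terminates at order 3
exp(D) f = -9x^3 - (80/3)x^2 - (173/6)x - 55/6

the image equals g(x) = -9x^3 - (80/3)x^2 - (173/6)x - 55/6


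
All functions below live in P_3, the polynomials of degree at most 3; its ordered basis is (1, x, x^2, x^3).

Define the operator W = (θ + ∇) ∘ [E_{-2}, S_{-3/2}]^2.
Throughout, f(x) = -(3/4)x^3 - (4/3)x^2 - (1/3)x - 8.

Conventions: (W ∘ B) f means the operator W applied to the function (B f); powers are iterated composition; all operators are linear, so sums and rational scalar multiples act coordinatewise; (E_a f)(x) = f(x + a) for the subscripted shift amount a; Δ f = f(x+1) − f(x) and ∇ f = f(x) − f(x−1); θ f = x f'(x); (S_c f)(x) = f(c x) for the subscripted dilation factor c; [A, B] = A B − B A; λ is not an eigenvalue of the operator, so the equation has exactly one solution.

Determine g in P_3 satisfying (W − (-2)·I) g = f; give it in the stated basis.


the image equals g(x) = -(3/8)x^3 - (2/3)x^2 - (18257/192)x - 6331/64

write g with unknown coordinates in the stated basis and equate coefficients in (W − (-2)·I) g = f
solving from the highest basis element down gives g = -(3/8)x^3 - (2/3)x^2 - (18257/192)x - 6331/64
check: W g = (6075/32)x + 6075/32
so W g − (-2)·g = -(3/4)x^3 - (4/3)x^2 - (1/3)x - 8 = f ✓


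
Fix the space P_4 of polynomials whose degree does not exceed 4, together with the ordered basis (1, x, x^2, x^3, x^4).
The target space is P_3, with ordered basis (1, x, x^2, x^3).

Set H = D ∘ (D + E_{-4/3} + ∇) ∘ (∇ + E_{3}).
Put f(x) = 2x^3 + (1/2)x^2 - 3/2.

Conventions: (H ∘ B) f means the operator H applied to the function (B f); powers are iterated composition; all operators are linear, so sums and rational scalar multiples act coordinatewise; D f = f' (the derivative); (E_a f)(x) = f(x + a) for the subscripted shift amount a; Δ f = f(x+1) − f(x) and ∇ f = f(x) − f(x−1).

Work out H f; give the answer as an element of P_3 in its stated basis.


∇ f = 6x^2 - 5x + 3/2
E_{3} f = 2x^3 + (37/2)x^2 + 57x + 57
(∇ + E_{3}) f = 2x^3 + (49/2)x^2 + 52x + 117/2
D (∇ + E_{3}) f = 6x^2 + 49x + 52
E_{-4/3} (∇ + E_{3}) f = 2x^3 + (33/2)x^2 - (8/3)x + 1511/54
∇ (∇ + E_{3}) f = 6x^2 + 43x + 59/2
(D + E_{-4/3} + ∇) (∇ + E_{3}) f = 2x^3 + (57/2)x^2 + (268/3)x + 2956/27
D (D + E_{-4/3} + ∇) (∇ + E_{3}) f = 6x^2 + 57x + 268/3

g(x) = 6x^2 + 57x + 268/3


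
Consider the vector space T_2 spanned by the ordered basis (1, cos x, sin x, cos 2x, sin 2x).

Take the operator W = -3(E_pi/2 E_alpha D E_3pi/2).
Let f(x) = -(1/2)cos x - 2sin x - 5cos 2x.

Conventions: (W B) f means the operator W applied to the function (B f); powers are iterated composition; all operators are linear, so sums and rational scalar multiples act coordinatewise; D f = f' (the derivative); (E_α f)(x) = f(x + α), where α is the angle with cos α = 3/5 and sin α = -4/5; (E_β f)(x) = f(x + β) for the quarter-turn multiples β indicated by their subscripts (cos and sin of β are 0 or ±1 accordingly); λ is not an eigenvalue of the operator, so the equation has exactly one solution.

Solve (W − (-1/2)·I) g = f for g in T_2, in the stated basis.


g(x) = -(53/137)cos x + (94/137)sin x + (2630/3049)cos 2x - (840/3049)sin 2x

write g with unknown coordinates in the stated basis and equate coefficients in (W − (-1/2)·I) g = f
solving from the highest basis element down gives g = -(53/137)cos x + (94/137)sin x + (2630/3049)cos 2x - (840/3049)sin 2x
check: W g = -(42/137)cos x - (321/137)sin x - (16560/3049)cos 2x + (420/3049)sin 2x
so W g − (-1/2)·g = -(1/2)cos x - 2sin x - 5cos 2x = f ✓


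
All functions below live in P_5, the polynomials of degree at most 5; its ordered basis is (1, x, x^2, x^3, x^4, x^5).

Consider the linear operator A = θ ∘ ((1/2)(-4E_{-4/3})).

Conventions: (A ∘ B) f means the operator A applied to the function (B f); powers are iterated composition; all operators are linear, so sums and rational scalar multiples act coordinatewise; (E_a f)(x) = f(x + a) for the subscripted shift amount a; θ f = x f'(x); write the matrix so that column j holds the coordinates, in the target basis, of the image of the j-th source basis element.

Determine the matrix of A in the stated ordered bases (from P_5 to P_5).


the matrix is [[0, 0, 0, 0, 0, 0]; [0, -2, 16/3, -32/3, 512/27, -2560/81]; [0, 0, -4, 16, -128/3, 2560/27]; [0, 0, 0, -6, 32, -320/3]; [0, 0, 0, 0, -8, 160/3]; [0, 0, 0, 0, 0, -10]] (rows listed top to bottom)

image of 1: 0
image of x: -2x
image of x^2: -4x^2 + (16/3)x
image of x^3: -6x^3 + 16x^2 - (32/3)x
image of x^4: -8x^4 + 32x^3 - (128/3)x^2 + (512/27)x
image of x^5: -10x^5 + (160/3)x^4 - (320/3)x^3 + (2560/27)x^2 - (2560/81)x
each image's coordinates form column j of the matrix


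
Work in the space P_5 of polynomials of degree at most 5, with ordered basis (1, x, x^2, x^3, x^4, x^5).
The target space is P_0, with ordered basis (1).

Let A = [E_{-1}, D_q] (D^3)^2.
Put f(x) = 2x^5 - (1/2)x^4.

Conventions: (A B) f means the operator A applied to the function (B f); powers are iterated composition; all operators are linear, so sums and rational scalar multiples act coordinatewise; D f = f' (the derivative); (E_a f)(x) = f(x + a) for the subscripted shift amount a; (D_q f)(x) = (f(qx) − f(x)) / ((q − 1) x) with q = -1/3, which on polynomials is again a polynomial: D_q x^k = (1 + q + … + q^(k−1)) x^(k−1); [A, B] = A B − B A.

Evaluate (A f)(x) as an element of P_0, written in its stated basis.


D f = 10x^4 - 2x^3
D D f = 40x^3 - 6x^2
D D D f = 120x^2 - 12x
D D^3 f = 240x - 12
D D D^3 f = 240
D D D D^3 f = 0
D_q (D^3)^2 f = 0
E_{-1} D_q (D^3)^2 f = 0
E_{-1} (D^3)^2 f = 0
D_q E_{-1} (D^3)^2 f = 0
[E_{-1}, D_q] (D^3)^2 f = 0

the result is g(x) = 0


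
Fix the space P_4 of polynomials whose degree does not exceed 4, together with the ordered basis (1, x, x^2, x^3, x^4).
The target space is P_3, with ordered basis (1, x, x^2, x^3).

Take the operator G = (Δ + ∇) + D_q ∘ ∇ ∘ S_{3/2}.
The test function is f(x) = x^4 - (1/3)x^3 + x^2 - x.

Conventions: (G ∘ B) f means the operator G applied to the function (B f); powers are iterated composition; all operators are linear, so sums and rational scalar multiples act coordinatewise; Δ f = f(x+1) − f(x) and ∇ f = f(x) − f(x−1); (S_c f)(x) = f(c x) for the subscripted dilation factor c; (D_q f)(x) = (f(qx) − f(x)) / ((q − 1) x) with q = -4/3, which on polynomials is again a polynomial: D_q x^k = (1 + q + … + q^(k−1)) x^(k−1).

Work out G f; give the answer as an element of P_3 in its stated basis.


Δ f = 4x^3 + 5x^2 + 5x + 2/3
∇ f = 4x^3 - 7x^2 + 7x - 10/3
(Δ + ∇) f = 8x^3 - 2x^2 + 12x - 8/3
S_{3/2} f = (81/16)x^4 - (9/8)x^3 + (9/4)x^2 - (3/2)x
∇ S_{3/2} f = (81/4)x^3 - (135/4)x^2 + (225/8)x - 159/16
D_q ∇ S_{3/2} f = (117/4)x^2 + (45/4)x + 225/8
((Δ + ∇) + D_q ∘ ∇ ∘ S_{3/2}) f = 8x^3 + (109/4)x^2 + (93/4)x + 611/24

the result is g(x) = 8x^3 + (109/4)x^2 + (93/4)x + 611/24


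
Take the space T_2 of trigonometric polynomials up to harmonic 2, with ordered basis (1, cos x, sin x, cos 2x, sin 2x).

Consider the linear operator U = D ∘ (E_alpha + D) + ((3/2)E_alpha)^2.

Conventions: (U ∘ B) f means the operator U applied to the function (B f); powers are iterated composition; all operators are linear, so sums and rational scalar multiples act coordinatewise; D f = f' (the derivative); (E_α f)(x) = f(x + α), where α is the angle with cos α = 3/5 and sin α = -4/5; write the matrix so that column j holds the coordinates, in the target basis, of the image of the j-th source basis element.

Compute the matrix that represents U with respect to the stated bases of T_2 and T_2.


the matrix is [[9/4, 0, 0, 0, 0]; [0, -83/100, -39/25, 0, 0]; [0, 39/25, -83/100, 0, 0]; [0, 0, 0, -9943/2500, 406/625]; [0, 0, 0, -406/625, -9943/2500]] (rows listed top to bottom)

image of 1: 9/4
image of cos x: -(83/100)cos x + (39/25)sin x
image of sin x: -(39/25)cos x - (83/100)sin x
image of cos 2x: -(9943/2500)cos 2x - (406/625)sin 2x
image of sin 2x: (406/625)cos 2x - (9943/2500)sin 2x
each image's coordinates form column j of the matrix


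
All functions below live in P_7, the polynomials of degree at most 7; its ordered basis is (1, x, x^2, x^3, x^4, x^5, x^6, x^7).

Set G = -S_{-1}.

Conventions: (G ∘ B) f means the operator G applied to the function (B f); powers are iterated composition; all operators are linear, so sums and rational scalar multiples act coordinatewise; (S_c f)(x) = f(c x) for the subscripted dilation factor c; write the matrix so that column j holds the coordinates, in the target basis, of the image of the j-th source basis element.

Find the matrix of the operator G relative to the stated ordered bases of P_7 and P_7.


the matrix is [[-1, 0, 0, 0, 0, 0, 0, 0]; [0, 1, 0, 0, 0, 0, 0, 0]; [0, 0, -1, 0, 0, 0, 0, 0]; [0, 0, 0, 1, 0, 0, 0, 0]; [0, 0, 0, 0, -1, 0, 0, 0]; [0, 0, 0, 0, 0, 1, 0, 0]; [0, 0, 0, 0, 0, 0, -1, 0]; [0, 0, 0, 0, 0, 0, 0, 1]] (rows listed top to bottom)

image of 1: -1
image of x: x
image of x^2: -x^2
image of x^3: x^3
image of x^4: -x^4
image of x^5: x^5
image of x^6: -x^6
image of x^7: x^7
each image's coordinates form column j of the matrix


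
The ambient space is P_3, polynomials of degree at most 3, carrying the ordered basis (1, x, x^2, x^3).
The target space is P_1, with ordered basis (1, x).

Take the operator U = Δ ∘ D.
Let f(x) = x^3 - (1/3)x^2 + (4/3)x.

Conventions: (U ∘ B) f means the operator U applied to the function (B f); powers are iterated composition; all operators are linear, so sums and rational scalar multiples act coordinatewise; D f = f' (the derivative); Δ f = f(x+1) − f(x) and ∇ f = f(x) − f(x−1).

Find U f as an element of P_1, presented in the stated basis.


D f = 3x^2 - (2/3)x + 4/3
Δ D f = 6x + 7/3

g(x) = 6x + 7/3


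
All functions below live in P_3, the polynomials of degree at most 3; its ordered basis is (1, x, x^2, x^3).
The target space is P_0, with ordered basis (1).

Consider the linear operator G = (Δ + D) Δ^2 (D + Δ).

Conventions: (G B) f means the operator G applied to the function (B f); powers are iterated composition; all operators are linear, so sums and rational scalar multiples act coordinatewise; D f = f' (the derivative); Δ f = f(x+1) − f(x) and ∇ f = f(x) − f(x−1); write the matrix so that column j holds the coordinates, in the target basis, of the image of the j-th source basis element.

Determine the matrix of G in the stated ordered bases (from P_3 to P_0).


the matrix is [[0, 0, 0, 0]] (rows listed top to bottom)

image of 1: 0
image of x: 0
image of x^2: 0
image of x^3: 0
each image's coordinates form column j of the matrix


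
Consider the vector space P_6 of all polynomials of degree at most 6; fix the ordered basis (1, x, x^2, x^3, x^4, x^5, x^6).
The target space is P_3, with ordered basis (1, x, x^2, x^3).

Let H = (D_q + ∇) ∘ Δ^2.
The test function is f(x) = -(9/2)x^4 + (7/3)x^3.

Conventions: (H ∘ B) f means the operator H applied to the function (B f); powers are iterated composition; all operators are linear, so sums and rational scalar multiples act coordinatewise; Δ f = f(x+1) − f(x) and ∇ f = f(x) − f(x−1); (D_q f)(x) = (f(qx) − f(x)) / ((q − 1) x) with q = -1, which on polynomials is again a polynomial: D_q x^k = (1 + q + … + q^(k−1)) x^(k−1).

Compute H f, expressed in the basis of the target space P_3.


the result is g(x) = -108x - 134

Δ f = -18x^3 - 20x^2 - 11x - 13/6
Δ Δ f = -54x^2 - 94x - 49
D_q Δ^2 f = -94
∇ Δ^2 f = -108x - 40
(D_q + ∇) Δ^2 f = -108x - 134


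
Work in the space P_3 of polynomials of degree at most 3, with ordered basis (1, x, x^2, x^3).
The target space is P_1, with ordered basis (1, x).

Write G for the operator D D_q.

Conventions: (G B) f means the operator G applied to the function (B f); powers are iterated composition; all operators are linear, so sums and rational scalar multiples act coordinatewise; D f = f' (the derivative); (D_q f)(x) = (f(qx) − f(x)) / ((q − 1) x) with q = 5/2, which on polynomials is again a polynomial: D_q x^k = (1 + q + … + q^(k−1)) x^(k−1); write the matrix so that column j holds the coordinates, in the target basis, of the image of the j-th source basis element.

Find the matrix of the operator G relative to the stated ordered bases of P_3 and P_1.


the matrix is [[0, 0, 7/2, 0]; [0, 0, 0, 39/2]] (rows listed top to bottom)

image of 1: 0
image of x: 0
image of x^2: 7/2
image of x^3: (39/2)x
each image's coordinates form column j of the matrix


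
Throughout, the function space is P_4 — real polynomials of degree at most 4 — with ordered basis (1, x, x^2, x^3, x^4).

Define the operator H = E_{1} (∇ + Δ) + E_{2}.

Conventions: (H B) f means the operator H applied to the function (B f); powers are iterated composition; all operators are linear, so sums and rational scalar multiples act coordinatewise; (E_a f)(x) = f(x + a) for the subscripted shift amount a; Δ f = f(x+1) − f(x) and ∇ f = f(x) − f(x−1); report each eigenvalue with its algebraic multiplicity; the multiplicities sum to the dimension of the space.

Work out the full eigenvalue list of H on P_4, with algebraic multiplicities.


image of 1: 1
image of x: x + 4
image of x^2: x^2 + 8x + 8
image of x^3: x^3 + 12x^2 + 24x + 16
image of x^4: x^4 + 16x^3 + 48x^2 + 64x + 32
the matrix is upper triangular; its diagonal is (1, 1, 1, 1, 1)
for a triangular matrix the eigenvalues are the diagonal entries, with algebraic multiplicity their repetition count

λ = 1 (multiplicity 5)


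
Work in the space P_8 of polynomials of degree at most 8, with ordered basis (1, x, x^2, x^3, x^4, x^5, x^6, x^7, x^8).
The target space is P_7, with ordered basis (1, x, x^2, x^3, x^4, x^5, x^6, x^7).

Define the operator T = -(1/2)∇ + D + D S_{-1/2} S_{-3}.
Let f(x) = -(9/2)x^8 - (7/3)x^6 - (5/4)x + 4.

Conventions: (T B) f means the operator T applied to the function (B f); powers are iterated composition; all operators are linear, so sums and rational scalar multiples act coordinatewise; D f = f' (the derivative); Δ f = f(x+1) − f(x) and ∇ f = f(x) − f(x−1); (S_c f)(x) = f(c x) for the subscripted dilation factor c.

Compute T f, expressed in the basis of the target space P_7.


∇ f = -36x^7 + 126x^6 - 266x^5 + 350x^4 - (896/3)x^3 + 161x^2 - 50x + 67/12
(-(1/2)∇) f = 18x^7 - 63x^6 + 133x^5 - 175x^4 + (448/3)x^3 - (161/2)x^2 + 25x - 67/24
D f = -36x^7 - 14x^5 - 5/4
S_{-3} f = -(59049/2)x^8 - 1701x^6 + (15/4)x + 4
S_{-1/2} S_{-3} f = -(59049/512)x^8 - (1701/64)x^6 - (15/8)x + 4
D S_{-1/2} S_{-3} f = -(59049/64)x^7 - (5103/32)x^5 - 15/8
(-(1/2)∇ + D + D S_{-1/2} S_{-3}) f = -(60201/64)x^7 - 63x^6 - (1295/32)x^5 - 175x^4 + (448/3)x^3 - (161/2)x^2 + 25x - 71/12

g(x) = -(60201/64)x^7 - 63x^6 - (1295/32)x^5 - 175x^4 + (448/3)x^3 - (161/2)x^2 + 25x - 71/12


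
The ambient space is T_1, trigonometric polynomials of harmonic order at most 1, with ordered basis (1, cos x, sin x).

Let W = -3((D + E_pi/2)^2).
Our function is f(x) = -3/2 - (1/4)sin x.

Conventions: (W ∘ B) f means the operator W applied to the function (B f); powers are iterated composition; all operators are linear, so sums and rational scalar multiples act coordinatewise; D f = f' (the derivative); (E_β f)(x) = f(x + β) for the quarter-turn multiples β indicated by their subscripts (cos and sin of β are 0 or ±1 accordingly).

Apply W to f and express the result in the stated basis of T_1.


D f = -(1/4)cos x
E_pi/2 f = -3/2 - (1/4)cos x
(D + E_pi/2) f = -3/2 - (1/2)cos x
D (D + E_pi/2) f = (1/2)sin x
E_pi/2 (D + E_pi/2) f = -3/2 + (1/2)sin x
(D + E_pi/2) (D + E_pi/2) f = -3/2 + sin x
(-3((D + E_pi/2)^2)) f = 9/2 - 3sin x

the image equals g(x) = 9/2 - 3sin x


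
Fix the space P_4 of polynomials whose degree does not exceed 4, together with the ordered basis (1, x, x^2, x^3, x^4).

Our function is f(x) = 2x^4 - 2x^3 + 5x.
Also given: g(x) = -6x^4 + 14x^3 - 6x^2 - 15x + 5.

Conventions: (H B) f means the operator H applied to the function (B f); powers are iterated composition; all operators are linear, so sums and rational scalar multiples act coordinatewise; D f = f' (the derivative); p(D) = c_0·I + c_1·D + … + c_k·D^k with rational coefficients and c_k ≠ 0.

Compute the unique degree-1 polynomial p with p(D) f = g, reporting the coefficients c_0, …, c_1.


D^0 f = 2x^4 - 2x^3 + 5x
D^1 f = 8x^3 - 6x^2 + 5
matching coefficients of g against c_0 f + c_1 Df + … from the top degree down determines the c_i
solution: c_0 = -3, c_1 = 1

c_0 = -3, c_1 = 1


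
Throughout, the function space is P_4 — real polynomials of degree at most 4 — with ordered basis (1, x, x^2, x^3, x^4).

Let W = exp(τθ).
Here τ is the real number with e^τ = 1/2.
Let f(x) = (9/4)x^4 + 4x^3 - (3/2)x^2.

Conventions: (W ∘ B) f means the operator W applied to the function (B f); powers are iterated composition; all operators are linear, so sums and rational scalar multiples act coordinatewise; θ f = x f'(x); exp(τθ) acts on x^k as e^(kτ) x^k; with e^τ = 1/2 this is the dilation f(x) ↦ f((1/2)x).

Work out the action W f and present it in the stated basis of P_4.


exp(τθ) x^k = e^(kτ) x^k; with e^τ = 1/2 this sends x^k to (1/2)^k x^k
x^2 ↦ 1/4 x^2
x^3 ↦ 1/8 x^3
x^4 ↦ 1/16 x^4
applying this coordinatewise to f: exp(τθ) f = (9/64)x^4 + (1/2)x^3 - (3/8)x^2

g(x) = (9/64)x^4 + (1/2)x^3 - (3/8)x^2


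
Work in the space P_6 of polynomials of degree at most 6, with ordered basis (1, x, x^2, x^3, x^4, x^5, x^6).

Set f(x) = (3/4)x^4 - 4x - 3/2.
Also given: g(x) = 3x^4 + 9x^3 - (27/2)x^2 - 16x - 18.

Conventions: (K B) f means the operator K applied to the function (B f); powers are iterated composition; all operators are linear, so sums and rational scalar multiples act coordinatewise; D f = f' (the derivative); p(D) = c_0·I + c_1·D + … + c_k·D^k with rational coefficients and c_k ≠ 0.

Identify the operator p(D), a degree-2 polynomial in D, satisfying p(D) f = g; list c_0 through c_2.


D^0 f = (3/4)x^4 - 4x - 3/2
D^1 f = 3x^3 - 4
D^2 f = 9x^2
matching coefficients of g against c_0 f + c_1 Df + … from the top degree down determines the c_i
solution: c_0 = 4, c_1 = 3, c_2 = -3/2

p(D) = 4·I + 3·D − (3/2)·D^2, i.e. c_0 = 4, c_1 = 3, c_2 = -3/2
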